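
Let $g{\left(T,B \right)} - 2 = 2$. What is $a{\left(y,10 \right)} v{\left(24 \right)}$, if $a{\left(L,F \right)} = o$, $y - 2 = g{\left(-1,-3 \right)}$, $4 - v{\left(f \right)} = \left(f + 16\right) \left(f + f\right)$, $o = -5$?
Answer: $9580$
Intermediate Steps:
$g{\left(T,B \right)} = 4$ ($g{\left(T,B \right)} = 2 + 2 = 4$)
$v{\left(f \right)} = 4 - 2 f \left(16 + f\right)$ ($v{\left(f \right)} = 4 - \left(f + 16\right) \left(f + f\right) = 4 - \left(16 + f\right) 2 f = 4 - 2 f \left(16 + f\right)$)
$y = 6$ ($y = 2 + 4 = 6$)
$a{\left(L,F \right)} = -5$
$a{\left(y,10 \right)} v{\left(24 \right)} = - 5 \left(4 - 768 - 2 \cdot 24^{2}\right) = - 5 \left(4 - 768 - 1152\right) = \left(-5\right) \left(-1916\right) = 9580$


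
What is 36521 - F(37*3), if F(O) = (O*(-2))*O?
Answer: 61163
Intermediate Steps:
F(O) = -2*O**2 (F(O) = (-2*O)*O = -2*O**2)
36521 - F(37*3) = 36521 - (-2)*(37*3)**2 = 36521 - (-2)*111**2 = 36521 - (-2)*12321 = 36521 - 1*(-24642) = 36521 + 24642 = 61163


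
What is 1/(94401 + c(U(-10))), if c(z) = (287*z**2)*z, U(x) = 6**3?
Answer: 1/2892393153 ≈ 3.4573e-10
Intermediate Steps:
U(x) = 216
c(z) = 287*z**3
1/(94401 + c(U(-10))) = 1/(94401 + 287*216**3) = 1/(94401 + 287*10077696) = 1/(94401 + 2892298752) = 1/2892393153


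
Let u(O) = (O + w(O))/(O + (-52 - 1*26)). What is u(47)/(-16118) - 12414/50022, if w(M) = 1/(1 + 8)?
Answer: -1550099455/6248473119 ≈ -0.24808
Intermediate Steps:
w(M) = 1/9
u(O) = (1/9 + O)/(-78 + O) (u(O) = (O + 1/9)/(O + (-52 - 1*26)) = (1/9 + O)/(O + (-52 - 26)) = (1/9 + O)/(O - 78) = (1/9 + O)/(-78 + O))
u(47)/(-16118) - 12414/50022 = ((1/9 + 47)/(-78 + 47))/(-16118) - 12414/50022 = ((424/9)/(-31))*(-1/16118) - 12414*1/50022 = -1/31*424/9*(-1/16118) - 2069/8337 = -424/279*(-1/16118) - 2069/8337 = 212/2248461 - 2069/8337 = -1550099455/6248473119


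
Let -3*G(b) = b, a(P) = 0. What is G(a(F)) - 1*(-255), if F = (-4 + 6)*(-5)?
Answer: 255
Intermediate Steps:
F = -10 (F = 2*(-5) = -10)
G(b) = -b/3
G(a(F)) - 1*(-255) = -⅓*0 - 1*(-255) = 0 + 255 = 255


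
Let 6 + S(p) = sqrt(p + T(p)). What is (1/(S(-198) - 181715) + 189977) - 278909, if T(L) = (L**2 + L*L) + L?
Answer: -2936751974782349/33022443829 - 6*sqrt(2167)/33022443829 ≈ -88932.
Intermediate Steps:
T(L) = L + 2*L**2 (T(L) = (L**2 + L**2) + L = 2*L**2 + L = L + 2*L**2)
S(p) = -6 + sqrt(p + p*(1 + 2*p))
(1/(S(-198) - 181715) + 189977) - 278909 = (1/((-6 + sqrt(2)*sqrt(-198*(1 - 198))) - 181715) + 189977) - 278909 = (1/((-6 + sqrt(2)*sqrt(-198*(-197))) - 181715) + 189977) - 278909 = (1/((-6 + sqrt(2)*sqrt(39006)) - 181715) + 189977) - 278909 = (1/((-6 + sqrt(2)*(3*sqrt(4334))) - 181715) + 189977) - 278909 = (1/((-6 + 6*sqrt(2167)) - 181715) + 189977) - 278909 = (1/(-181721 + 6*sqrt(2167)) + 189977) - 278909 = (189977 + 1/(-181721 + 6*sqrt(2167))) - 278909 = -88932 + 1/(-181721 + 6*sqrt(2167))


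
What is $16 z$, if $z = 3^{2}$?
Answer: $144$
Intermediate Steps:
$z = 9$
$16 z = 16 \cdot 9 = 144$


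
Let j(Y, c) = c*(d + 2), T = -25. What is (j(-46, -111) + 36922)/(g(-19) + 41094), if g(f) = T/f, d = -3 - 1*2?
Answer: 707845/780811 ≈ 0.90655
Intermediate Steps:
d = -5 (d = -3 - 2 = -5)
j(Y, c) = -3*c (j(Y, c) = c*(-5 + 2) = c*(-3) = -3*c)
g(f) = -25/f
(j(-46, -111) + 36922)/(g(-19) + 41094) = (-3*(-111) + 36922)/(-25/(-19) + 41094) = (333 + 36922)/(-25*(-1/19) + 41094) = 37255/(25/19 + 41094) = 37255/(780811/19) = 37255*(19/780811) = 707845/780811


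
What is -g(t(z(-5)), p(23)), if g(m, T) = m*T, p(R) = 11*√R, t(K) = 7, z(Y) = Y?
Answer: -77*√23 ≈ -369.28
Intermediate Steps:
g(m, T) = T*m
-g(t(z(-5)), p(23)) = -11*√23*7 = -77*√23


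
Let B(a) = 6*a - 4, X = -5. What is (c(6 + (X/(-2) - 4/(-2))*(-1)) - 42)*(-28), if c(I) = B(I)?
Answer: 1036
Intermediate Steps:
B(a) = -4 + 6*a
c(I) = -4 + 6*I
(c(6 + (X/(-2) - 4/(-2))*(-1)) - 42)*(-28) = ((-4 + 6*(6 + (-5/(-2) - 4/(-2))*(-1))) - 42)*(-28) = ((-4 + 6*(6 + (-5*(-1/2) - 4*(-1/2))*(-1))) - 42)*(-28) = ((-4 + 6*(6 + (5/2 + 2)*(-1))) - 42)*(-28) = ((-4 + 6*(6 + (9/2)*(-1))) - 42)*(-28) = ((-4 + 6*(6 - 9/2)) - 42)*(-28) = ((-4 + 6*(3/2)) - 42)*(-28) = ((-4 + 9) - 42)*(-28) = (5 - 42)*(-28) = -37*(-28) = 1036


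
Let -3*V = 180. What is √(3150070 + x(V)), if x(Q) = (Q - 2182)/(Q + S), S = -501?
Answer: 2*√247848609558/561 ≈ 1774.8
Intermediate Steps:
V = -60 (V = -⅓*180 = -60)
x(Q) = (-2182 + Q)/(-501 + Q) (x(Q) = (Q - 2182)/(Q - 501) = (-2182 + Q)/(-501 + Q))
√(3150070 + x(V)) = √(3150070 + (-2182 - 60)/(-501 - 60)) = √(3150070 - 2242/(-561)) = √(3150070 - 1/561*(-2242)) = √(3150070 + 2242/561) = √(1767191512/561) = 2*√247848609558/561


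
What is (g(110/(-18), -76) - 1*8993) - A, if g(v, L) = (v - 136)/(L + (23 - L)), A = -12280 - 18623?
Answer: 4534091/207 ≈ 21904.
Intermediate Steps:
A = -30903
g(v, L) = -136/23 + v/23 (g(v, L) = (-136 + v)/23 = (-136 + v)*(1/23) = -136/23 + v/23)
(g(110/(-18), -76) - 1*8993) - A = ((-136/23 + (110/(-18))/23) - 1*8993) - 1*(-30903) = ((-136/23 + (110*(-1/18))/23) - 8993) + 30903 = ((-136/23 + (1/23)*(-55/9)) - 8993) + 30903 = ((-136/23 - 55/207) - 8993) + 30903 = (-1279/207 - 8993) + 30903 = -1862830/207 + 30903 = 4534091/207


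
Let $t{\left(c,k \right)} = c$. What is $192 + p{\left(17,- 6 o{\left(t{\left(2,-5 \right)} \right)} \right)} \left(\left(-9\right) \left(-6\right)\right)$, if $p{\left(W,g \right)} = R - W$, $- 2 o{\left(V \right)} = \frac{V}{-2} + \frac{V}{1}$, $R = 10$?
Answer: $-186$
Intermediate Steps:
$o{\left(V \right)} = - \frac{V}{4}$ ($o{\left(V \right)} = - \frac{\frac{V}{-2} + \frac{V}{1}}{2} = - \frac{V \left(- \frac{1}{2}\right) + V 1}{2} = - \frac{- \frac{V}{2} + V}{2} = - \frac{\frac{1}{2} V}{2} = - \frac{V}{4}$)
$p{\left(W,g \right)} = 10 - W$
$192 + p{\left(17,- 6 o{\left(t{\left(2,-5 \right)} \right)} \right)} \left(\left(-9\right) \left(-6\right)\right) = 192 + \left(10 - 17\right) \left(\left(-9\right) \left(-6\right)\right) = 192 + \left(10 - 17\right) 54 = 192 - 378 = -186$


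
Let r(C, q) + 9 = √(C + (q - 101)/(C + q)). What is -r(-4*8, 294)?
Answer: 9 - I*√2146042/262 ≈ 9.0 - 5.5914*I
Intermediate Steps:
r(C, q) = -9 + √(C + (-101 + q)/(C + q)) (r(C, q) = -9 + √(C + (q - 101)/(C + q)) = -9 + √(C + (-101 + q)/(C + q)))
-r(-4*8, 294) = -(-9 + √((-101 + 294 + (-4*8)*(-4*8 + 294))/(-4*8 + 294))) = -(-9 + √((-101 + 294 - 32*(-32 + 294))/(-32 + 294))) = -(-9 + √((-101 + 294 - 32*262)/262)) = -(-9 + √((-101 + 294 - 8384)/262)) = -(-9 + √((1/262)*(-8191))) = -(-9 + √(-8191/262)) = -(-9 + I*√2146042/262) = 9 - I*√2146042/262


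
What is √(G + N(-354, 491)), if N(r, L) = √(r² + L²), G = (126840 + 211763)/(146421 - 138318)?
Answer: √(2743700109 + 65658609*√366397)/8103 ≈ 25.438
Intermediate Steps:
G = 338603/8103 ≈ 41.787
N(r, L) = √(L² + r²)
√(G + N(-354, 491)) = √(338603/8103 + √(491² + (-354)²)) = √(338603/8103 + √(241081 + 125316)) = √(338603/8103 + √366397)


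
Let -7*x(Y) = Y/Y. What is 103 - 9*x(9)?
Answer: 730/7 ≈ 104.29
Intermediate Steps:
x(Y) = -⅐ (x(Y) = -Y/(7*Y) = -⅐*1 = -⅐)
103 - 9*x(9) = 103 - 9*(-⅐) = 103 + 9/7 = 730/7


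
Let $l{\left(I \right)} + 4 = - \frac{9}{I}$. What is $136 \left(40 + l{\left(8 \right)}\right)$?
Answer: $4743$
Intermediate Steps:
$l{\left(I \right)} = -4 - \frac{9}{I}$
$136 \left(40 + l{\left(8 \right)}\right) = 136 \left(40 - \left(4 + \frac{9}{8}\right)\right) = 136 \left(40 - \frac{41}{8}\right) = 136 \cdot \frac{279}{8} = 4743$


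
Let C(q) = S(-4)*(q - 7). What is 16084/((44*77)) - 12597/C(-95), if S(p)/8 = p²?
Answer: 1238585/216832 ≈ 5.7122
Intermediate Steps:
S(p) = 8*p²
C(q) = -896 + 128*q (C(q) = (8*(-4)²)*(q - 7) = (8*16)*(-7 + q) = 128*(-7 + q) = -896 + 128*q)
16084/((44*77)) - 12597/C(-95) = 16084/((44*77)) - 12597/(-896 + 128*(-95)) = 16084/3388 - 12597/(-896 - 12160) = 16084*(1/3388) - 12597/(-13056) = 4021/847 - 12597*(-1/13056) = 4021/847 + 247/256 = 1238585/216832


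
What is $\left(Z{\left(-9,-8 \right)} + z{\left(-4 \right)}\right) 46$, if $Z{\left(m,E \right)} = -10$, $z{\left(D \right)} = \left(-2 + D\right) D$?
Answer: $644$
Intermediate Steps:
$z{\left(D \right)} = D \left(-2 + D\right)$
$\left(Z{\left(-9,-8 \right)} + z{\left(-4 \right)}\right) 46 = \left(-10 - 4 \left(-2 - 4\right)\right) 46 = \left(-10 - -24\right) 46 = \left(-10 + 24\right) 46 = 14 \cdot 46 = 644$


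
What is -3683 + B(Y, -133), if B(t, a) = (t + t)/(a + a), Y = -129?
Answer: -489710/133 ≈ -3682.0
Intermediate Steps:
B(t, a) = t/a (B(t, a) = (2*t)/((2*a)) = (2*t)*(1/(2*a)) = t/a)
-3683 + B(Y, -133) = -3683 - 129/(-133) = -3683 - 129*(-1/133) = -3683 + 129/133 = -489710/133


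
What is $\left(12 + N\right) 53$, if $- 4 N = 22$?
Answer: $\frac{689}{2} \approx 344.5$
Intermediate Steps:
$N = - \frac{11}{2}$ ($N = \left(- \frac{1}{4}\right) 22 = - \frac{11}{2} \approx -5.5$)
$\left(12 + N\right) 53 = \left(12 - \frac{11}{2}\right) 53 = \frac{13}{2} \cdot 53 = \frac{689}{2}$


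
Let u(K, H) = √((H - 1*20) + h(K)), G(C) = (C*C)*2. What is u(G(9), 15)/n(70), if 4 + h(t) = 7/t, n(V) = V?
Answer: I*√2902/1260 ≈ 0.042754*I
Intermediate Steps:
h(t) = -4 + 7/t
G(C) = 2*C² (G(C) = C²*2 = 2*C²)
u(K, H) = √(-24 + H + 7/K) (u(K, H) = √((H - 1*20) + (-4 + 7/K)) = √((H - 20) + (-4 + 7/K)) = √((-20 + H) + (-4 + 7/K)) = √(-24 + H + 7/K))
u(G(9), 15)/n(70) = √(-24 + 15 + 7/((2*9²)))/70 = √(-24 + 15 + 7/((2*81)))*(1/70) = √(-24 + 15 + 7/162)*(1/70) = √(-1451/162)*(1/70) = (I*√2902/18)*(1/70) = I*√2902/1260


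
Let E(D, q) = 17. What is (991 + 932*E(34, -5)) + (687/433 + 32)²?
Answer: 3367876164/187489 ≈ 17963.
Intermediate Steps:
(991 + 932*E(34, -5)) + (687/433 + 32)² = (991 + 932*17) + (687/433 + 32)² = (991 + 15844) + (687*(1/433) + 32)² = 16835 + (687/433 + 32)² = 16835 + (14543/433)² = 16835 + 211498849/187489 = 3367876164/187489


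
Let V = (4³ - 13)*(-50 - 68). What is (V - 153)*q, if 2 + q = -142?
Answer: 888624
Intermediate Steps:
q = -144 (q = -2 - 142 = -144)
V = -6018 (V = (64 - 13)*(-118) = 51*(-118) = -6018)
(V - 153)*q = (-6018 - 153)*(-144) = -6171*(-144) = 888624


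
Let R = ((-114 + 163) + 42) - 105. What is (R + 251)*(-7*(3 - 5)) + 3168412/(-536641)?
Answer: 1777406426/536641 ≈ 3312.1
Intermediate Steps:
R = -14 (R = (49 + 42) - 105 = 91 - 105 = -14)
(R + 251)*(-7*(3 - 5)) + 3168412/(-536641) = (-14 + 251)*(-7*(3 - 5)) + 3168412/(-536641) = 237*(-7*(-2)) + 3168412*(-1/536641) = 237*14 - 3168412/536641 = 3318 - 3168412/536641 = 1777406426/536641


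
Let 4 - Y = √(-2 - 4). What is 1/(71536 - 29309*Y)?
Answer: -22850/3621297443 - 29309*I*√6/7242594886 ≈ -6.3099e-6 - 9.9125e-6*I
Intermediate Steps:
Y = 4 - I*√6 (Y = 4 - √(-2 - 4) = 4 - √(-6) = 4 - I*√6 ≈ 4.0 - 2.4495*I)
1/(71536 - 29309*Y) = 1/(71536 - 29309*(4 - I*√6)) = 1/(71536 + (-117236 + 29309*I*√6)) = 1/(-45700 + 29309*I*√6)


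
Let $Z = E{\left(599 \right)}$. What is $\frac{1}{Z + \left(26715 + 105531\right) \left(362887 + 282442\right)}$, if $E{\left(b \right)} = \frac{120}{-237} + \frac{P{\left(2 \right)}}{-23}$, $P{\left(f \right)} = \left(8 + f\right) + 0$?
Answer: $\frac{1817}{155066739121368} \approx 1.1718 \cdot 10^{-11}$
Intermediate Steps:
$P{\left(f \right)} = 8 + f$
$E{\left(b \right)} = - \frac{1710}{1817}$ ($E{\left(b \right)} = \frac{120}{-237} + \frac{8 + 2}{-23} = 120 \left(- \frac{1}{237}\right) + 10 \left(- \frac{1}{23}\right) = - \frac{40}{79} - \frac{10}{23} = - \frac{1710}{1817}$)
$Z = - \frac{1710}{1817} \approx -0.94111$
$\frac{1}{Z + \left(26715 + 105531\right) \left(362887 + 282442\right)} = \frac{1}{- \frac{1710}{1817} + \left(26715 + 105531\right) \left(362887 + 282442\right)} = \frac{1}{- \frac{1710}{1817} + 132246 \cdot 645329} = \frac{1}{- \frac{1710}{1817} + 85342178934} = \frac{1}{\frac{155066739121368}{1817}} = \frac{1817}{155066739121368}$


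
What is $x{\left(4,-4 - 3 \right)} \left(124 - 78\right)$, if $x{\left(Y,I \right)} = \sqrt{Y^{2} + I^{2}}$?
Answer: $46 \sqrt{65} \approx 370.86$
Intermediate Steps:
$x{\left(Y,I \right)} = \sqrt{I^{2} + Y^{2}}$
$x{\left(4,-4 - 3 \right)} \left(124 - 78\right) = \sqrt{\left(-4 - 3\right)^{2} + 4^{2}} \left(124 - 78\right) = \sqrt{\left(-4 - 3\right)^{2} + 16} \cdot 46 = \sqrt{\left(-7\right)^{2} + 16} \cdot 46 = \sqrt{49 + 16} \cdot 46 = \sqrt{65} \cdot 46 = 46 \sqrt{65}$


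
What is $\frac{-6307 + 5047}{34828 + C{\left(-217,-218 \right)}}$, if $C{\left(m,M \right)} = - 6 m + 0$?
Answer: $- \frac{126}{3613} \approx -0.034874$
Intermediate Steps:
$C{\left(m,M \right)} = - 6 m$
$\frac{-6307 + 5047}{34828 + C{\left(-217,-218 \right)}} = \frac{-6307 + 5047}{34828 - -1302} = - \frac{1260}{34828 + 1302} = - \frac{1260}{36130} = \left(-1260\right) \frac{1}{36130} = - \frac{126}{3613}$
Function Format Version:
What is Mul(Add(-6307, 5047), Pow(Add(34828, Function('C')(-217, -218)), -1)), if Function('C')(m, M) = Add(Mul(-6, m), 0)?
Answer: Rational(-126, 3613) ≈ -0.034874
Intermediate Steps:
Function('C')(m, M) = Mul(-6, m)
Mul(Add(-6307, 5047), Pow(Add(34828, Function('C')(-217, -218)), -1)) = Mul(Add(-6307, 5047), Pow(Add(34828, Mul(-6, -217)), -1)) = Mul(-1260, Pow(Add(34828, 1302), -1)) = Mul(-1260, Pow(36130, -1)) = Mul(-1260, Rational(1, 36130)) = Rational(-126, 3613)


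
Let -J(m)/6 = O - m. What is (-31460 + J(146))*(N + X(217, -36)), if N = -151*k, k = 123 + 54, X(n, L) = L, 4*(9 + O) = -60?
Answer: 814665720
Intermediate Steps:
O = -24 (O = -9 + (¼)*(-60) = -9 - 15 = -24)
k = 177
J(m) = 144 + 6*m (J(m) = -6*(-24 - m) = 144 + 6*m)
N = -26727 (N = -151*177 = -26727)
(-31460 + J(146))*(N + X(217, -36)) = (-31460 + (144 + 6*146))*(-26727 - 36) = (-31460 + (144 + 876))*(-26763) = (-31460 + 1020)*(-26763) = -30440*(-26763) = 814665720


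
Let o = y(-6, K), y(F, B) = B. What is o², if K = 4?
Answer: 16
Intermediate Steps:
o = 4
o² = 4² = 16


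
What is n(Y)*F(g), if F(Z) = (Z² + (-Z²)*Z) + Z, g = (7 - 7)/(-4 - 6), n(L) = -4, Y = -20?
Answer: 0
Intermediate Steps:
g = 0 (g = 0/(-10) = 0*(-⅒) = 0)
F(Z) = Z + Z² - Z³ (F(Z) = (Z² - Z³) + Z = Z + Z² - Z³)
n(Y)*F(g) = -0*(1 + 0 - 1*0²) = -0*(1 + 0 - 1*0) = -0*(1 + 0 + 0) = -0 = -4*0 = 0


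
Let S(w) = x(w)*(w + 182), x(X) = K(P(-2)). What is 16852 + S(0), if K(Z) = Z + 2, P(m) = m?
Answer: 16852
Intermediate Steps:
K(Z) = 2 + Z
x(X) = 0 (x(X) = 2 - 2 = 0)
S(w) = 0 (S(w) = 0*(w + 182) = 0*(182 + w) = 0)
16852 + S(0) = 16852 + 0 = 16852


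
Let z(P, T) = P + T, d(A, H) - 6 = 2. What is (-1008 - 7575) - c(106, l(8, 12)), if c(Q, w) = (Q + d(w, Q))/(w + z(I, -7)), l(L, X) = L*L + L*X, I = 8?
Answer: -1381977/161 ≈ -8583.7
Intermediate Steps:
d(A, H) = 8 (d(A, H) = 6 + 2 = 8)
l(L, X) = L**2 + L*X
c(Q, w) = (8 + Q)/(1 + w) (c(Q, w) = (Q + 8)/(w + (8 - 7)) = (8 + Q)/(w + 1) = (8 + Q)/(1 + w))
(-1008 - 7575) - c(106, l(8, 12)) = (-1008 - 7575) - (8 + 106)/(1 + 8*(8 + 12)) = -8583 - 114/(1 + 8*20) = -8583 - 114/(1 + 160) = -8583 - 114/161 = -1381977/161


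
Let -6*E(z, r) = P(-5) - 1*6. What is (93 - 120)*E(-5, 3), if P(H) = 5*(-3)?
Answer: -189/2 ≈ -94.500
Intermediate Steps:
P(H) = -15
E(z, r) = 7/2 (E(z, r) = -(-15 - 1*6)/6 = -(-15 - 6)/6 = -1/6*(-21) = 7/2)
(93 - 120)*E(-5, 3) = (93 - 120)*(7/2) = -27*7/2 = -189/2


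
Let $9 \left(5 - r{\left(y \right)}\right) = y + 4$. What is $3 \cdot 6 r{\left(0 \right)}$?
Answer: $82$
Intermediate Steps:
$r{\left(y \right)} = \frac{41}{9} - \frac{y}{9}$ ($r{\left(y \right)} = 5 - \frac{y + 4}{9} = 5 - \frac{4 + y}{9} = 5 - \left(\frac{4}{9} + \frac{y}{9}\right) = \frac{41}{9} - \frac{y}{9}$)
$3 \cdot 6 r{\left(0 \right)} = 3 \cdot 6 \left(\frac{41}{9} - 0\right) = 18 \left(\frac{41}{9} + 0\right) = 18 \cdot \frac{41}{9} = 82$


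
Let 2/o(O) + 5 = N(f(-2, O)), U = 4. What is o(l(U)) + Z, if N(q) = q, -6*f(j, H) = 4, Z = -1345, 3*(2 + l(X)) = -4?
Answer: -22871/17 ≈ -1345.4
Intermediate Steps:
l(X) = -10/3 (l(X) = -2 + (⅓)*(-4) = -2 - 4/3 = -10/3)
f(j, H) = -⅔ (f(j, H) = -⅙*4 = -⅔)
o(O) = -6/17 (o(O) = 2/(-5 - ⅔) = 2/(-17/3) = 2*(-3/17) = -6/17)
o(l(U)) + Z = -6/17 - 1345 = -22871/17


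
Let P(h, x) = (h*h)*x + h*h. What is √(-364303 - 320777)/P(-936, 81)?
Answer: I*√19030/11973312 ≈ 1.1521e-5*I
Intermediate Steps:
P(h, x) = h² + x*h² (P(h, x) = h²*x + h² = x*h² + h² = h² + x*h²)
√(-364303 - 320777)/P(-936, 81) = √(-364303 - 320777)/(((-936)²*(1 + 81))) = √(-685080)/((876096*82)) = (6*I*√19030)/71839872 = (6*I*√19030)*(1/71839872) = I*√19030/11973312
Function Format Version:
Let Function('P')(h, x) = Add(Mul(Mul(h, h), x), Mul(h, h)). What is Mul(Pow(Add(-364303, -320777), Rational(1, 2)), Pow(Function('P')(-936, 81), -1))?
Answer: Mul(Rational(1, 11973312), I, Pow(19030, Rational(1, 2))) ≈ Mul(1.1521e-5, I)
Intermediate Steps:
Function('P')(h, x) = Add(Pow(h, 2), Mul(x, Pow(h, 2))) (Function('P')(h, x) = Add(Mul(Pow(h, 2), x), Pow(h, 2)) = Add(Mul(x, Pow(h, 2)), Pow(h, 2)) = Add(Pow(h, 2), Mul(x, Pow(h, 2))))
Mul(Pow(Add(-364303, -320777), Rational(1, 2)), Pow(Function('P')(-936, 81), -1)) = Mul(Pow(Add(-364303, -320777), Rational(1, 2)), Pow(Mul(Pow(-936, 2), Add(1, 81)), -1)) = Mul(Pow(-685080, Rational(1, 2)), Pow(Mul(876096, 82), -1)) = Mul(Mul(6, I, Pow(19030, Rational(1, 2))), Pow(71839872, -1)) = Mul(Mul(6, I, Pow(19030, Rational(1, 2))), Rational(1, 71839872)) = Mul(Rational(1, 11973312), I, Pow(19030, Rational(1, 2)))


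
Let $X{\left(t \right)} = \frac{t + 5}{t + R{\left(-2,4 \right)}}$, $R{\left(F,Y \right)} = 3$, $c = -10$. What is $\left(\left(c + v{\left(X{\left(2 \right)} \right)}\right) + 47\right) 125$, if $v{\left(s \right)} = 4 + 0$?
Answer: $5125$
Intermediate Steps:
$X{\left(t \right)} = \frac{5 + t}{3 + t}$ ($X{\left(t \right)} = \frac{t + 5}{t + 3} = \frac{5 + t}{3 + t}$)
$v{\left(s \right)} = 4$
$\left(\left(c + v{\left(X{\left(2 \right)} \right)}\right) + 47\right) 125 = \left(\left(-10 + 4\right) + 47\right) 125 = \left(-6 + 47\right) 125 = 41 \cdot 125 = 5125$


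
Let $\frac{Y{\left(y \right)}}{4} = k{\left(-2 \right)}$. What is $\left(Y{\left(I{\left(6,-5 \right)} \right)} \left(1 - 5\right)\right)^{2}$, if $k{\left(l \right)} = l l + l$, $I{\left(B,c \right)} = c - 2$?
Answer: $1024$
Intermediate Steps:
$I{\left(B,c \right)} = -2 + c$ ($I{\left(B,c \right)} = c - 2 = -2 + c$)
$k{\left(l \right)} = l + l^{2}$ ($k{\left(l \right)} = l^{2} + l = l + l^{2}$)
$Y{\left(y \right)} = 8$ ($Y{\left(y \right)} = 4 \left(- 2 \left(1 - 2\right)\right) = 4 \left(\left(-2\right) \left(-1\right)\right) = 4 \cdot 2 = 8$)
$\left(Y{\left(I{\left(6,-5 \right)} \right)} \left(1 - 5\right)\right)^{2} = \left(8 \left(1 - 5\right)\right)^{2} = \left(8 \left(-4\right)\right)^{2} = \left(-32\right)^{2} = 1024$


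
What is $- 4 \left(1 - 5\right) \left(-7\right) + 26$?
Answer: $-86$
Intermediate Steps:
$- 4 \left(1 - 5\right) \left(-7\right) + 26 = \left(-4\right) \left(-4\right) \left(-7\right) + 26 = 16 \left(-7\right) + 26 = -112 + 26 = -86$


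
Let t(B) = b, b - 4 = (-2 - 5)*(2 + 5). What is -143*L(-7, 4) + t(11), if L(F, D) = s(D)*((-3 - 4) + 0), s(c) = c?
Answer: 3959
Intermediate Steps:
L(F, D) = -7*D (L(F, D) = D*((-3 - 4) + 0) = D*(-7 + 0) = D*(-7) = -7*D)
b = -45 (b = 4 + (-2 - 5)*(2 + 5) = 4 - 7*7 = 4 - 49 = -45)
t(B) = -45
-143*L(-7, 4) + t(11) = -(-1001)*4 - 45 = -143*(-28) - 45 = 4004 - 45 = 3959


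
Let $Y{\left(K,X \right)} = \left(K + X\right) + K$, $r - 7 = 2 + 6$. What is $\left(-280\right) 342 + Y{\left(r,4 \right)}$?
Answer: $-95726$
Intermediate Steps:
$r = 15$ ($r = 7 + \left(2 + 6\right) = 7 + 8 = 15$)
$Y{\left(K,X \right)} = X + 2 K$
$\left(-280\right) 342 + Y{\left(r,4 \right)} = \left(-280\right) 342 + \left(4 + 2 \cdot 15\right) = -95760 + \left(4 + 30\right) = -95760 + 34 = -95726$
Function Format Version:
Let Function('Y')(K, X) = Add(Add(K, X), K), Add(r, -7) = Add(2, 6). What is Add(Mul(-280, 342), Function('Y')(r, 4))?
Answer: -95726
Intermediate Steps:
r = 15 (r = Add(7, Add(2, 6)) = Add(7, 8) = 15)
Function('Y')(K, X) = Add(X, Mul(2, K))
Add(Mul(-280, 342), Function('Y')(r, 4)) = Add(Mul(-280, 342), Add(4, Mul(2, 15))) = Add(-95760, Add(4, 30)) = Add(-95760, 34) = -95726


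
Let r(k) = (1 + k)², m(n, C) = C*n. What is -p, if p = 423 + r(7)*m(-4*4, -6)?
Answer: -6567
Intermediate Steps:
p = 6567 (p = 423 + (1 + 7)²*(-(-24)*4) = 423 + 8²*(-6*(-16)) = 423 + 64*96 = 423 + 6144 = 6567)
-p = -1*6567 = -6567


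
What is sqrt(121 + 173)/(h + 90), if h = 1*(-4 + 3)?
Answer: 7*sqrt(6)/89 ≈ 0.19266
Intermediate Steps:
h = -1 (h = 1*(-1) = -1)
sqrt(121 + 173)/(h + 90) = sqrt(121 + 173)/(-1 + 90) = sqrt(294)/89 = (7*sqrt(6))*(1/89) = 7*sqrt(6)/89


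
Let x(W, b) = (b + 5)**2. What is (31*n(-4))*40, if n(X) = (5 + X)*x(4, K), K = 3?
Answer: 79360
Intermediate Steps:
x(W, b) = (5 + b)**2
n(X) = 320 + 64*X (n(X) = (5 + X)*(5 + 3)**2 = (5 + X)*8**2 = (5 + X)*64 = 320 + 64*X)
(31*n(-4))*40 = (31*(320 + 64*(-4)))*40 = (31*(320 - 256))*40 = (31*64)*40 = 1984*40 = 79360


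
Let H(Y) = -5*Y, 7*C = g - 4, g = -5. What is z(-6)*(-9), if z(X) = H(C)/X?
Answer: 135/14 ≈ 9.6429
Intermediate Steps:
C = -9/7 (C = (-5 - 4)/7 = (⅐)*(-9) = -9/7 ≈ -1.2857)
z(X) = 45/(7*X) (z(X) = (-5*(-9/7))/X = 45/(7*X))
z(-6)*(-9) = ((45/7)/(-6))*(-9) = ((45/7)*(-⅙))*(-9) = -15/14*(-9) = 135/14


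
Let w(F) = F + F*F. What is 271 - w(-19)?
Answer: -71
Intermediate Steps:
w(F) = F + F**2
271 - w(-19) = 271 - (-19)*(1 - 19) = 271 - (-19)*(-18) = 271 - 1*342 = 271 - 342 = -71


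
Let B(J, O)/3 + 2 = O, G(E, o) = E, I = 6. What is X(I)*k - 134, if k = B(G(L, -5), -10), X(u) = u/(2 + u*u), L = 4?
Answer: -2654/19 ≈ -139.68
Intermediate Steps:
X(u) = u/(2 + u²)
B(J, O) = -6 + 3*O
k = -36 (k = -6 + 3*(-10) = -6 - 30 = -36)
X(I)*k - 134 = (6/(2 + 6²))*(-36) - 134 = (6/(2 + 36))*(-36) - 134 = (6/38)*(-36) - 134 = (6*(1/38))*(-36) - 134 = (3/19)*(-36) - 134 = -108/19 - 134 = -2654/19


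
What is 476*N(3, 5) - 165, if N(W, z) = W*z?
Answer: 6975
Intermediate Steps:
476*N(3, 5) - 165 = 476*(3*5) - 165 = 476*15 - 165 = 7140 - 165 = 6975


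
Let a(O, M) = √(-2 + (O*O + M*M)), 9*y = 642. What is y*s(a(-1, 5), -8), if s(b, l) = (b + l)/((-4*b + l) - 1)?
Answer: -11984/303 + 17548*√6/909 ≈ 7.7356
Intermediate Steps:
y = 214/3 (y = (⅑)*642 = 214/3 ≈ 71.333)
a(O, M) = √(-2 + M² + O²) (a(O, M) = √(-2 + (O² + M²)) = √(-2 + (M² + O²)) = √(-2 + M² + O²))
s(b, l) = (b + l)/(-1 + l - 4*b) (s(b, l) = (b + l)/((l - 4*b) - 1) = (b + l)/(-1 + l - 4*b))
y*s(a(-1, 5), -8) = 214*((-√(-2 + 5² + (-1)²) - 1*(-8))/(1 - 1*(-8) + 4*√(-2 + 5² + (-1)²)))/3 = 214*((-√(-2 + 25 + 1) + 8)/(1 + 8 + 4*√(-2 + 25 + 1)))/3 = 214*((-√24 + 8)/(1 + 8 + 4*√24))/3 = 214*((-2*√6 + 8)/(1 + 8 + 4*(2*√6)))/3 = 214*((-2*√6 + 8)/(1 + 8 + 8*√6))/3 = 214*((8 - 2*√6)/(9 + 8*√6))/3 = 214*(8 - 2*√6)/(3*(9 + 8*√6))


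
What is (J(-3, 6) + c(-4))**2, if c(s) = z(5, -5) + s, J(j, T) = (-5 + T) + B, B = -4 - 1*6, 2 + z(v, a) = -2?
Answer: 289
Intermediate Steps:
z(v, a) = -4 (z(v, a) = -2 - 2 = -4)
B = -10 (B = -4 - 6 = -10)
J(j, T) = -15 + T (J(j, T) = (-5 + T) - 10 = -15 + T)
c(s) = -4 + s
(J(-3, 6) + c(-4))**2 = ((-15 + 6) + (-4 - 4))**2 = (-9 - 8)**2 = (-17)**2 = 289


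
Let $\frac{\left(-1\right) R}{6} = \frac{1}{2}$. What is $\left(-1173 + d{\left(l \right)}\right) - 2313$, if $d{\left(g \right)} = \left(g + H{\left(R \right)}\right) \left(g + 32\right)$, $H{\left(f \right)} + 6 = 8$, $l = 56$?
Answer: $1618$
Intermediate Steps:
$R = -3$ ($R = - \frac{6}{2} = \left(-6\right) \frac{1}{2} = -3$)
$H{\left(f \right)} = 2$ ($H{\left(f \right)} = -6 + 8 = 2$)
$d{\left(g \right)} = \left(2 + g\right) \left(32 + g\right)$ ($d{\left(g \right)} = \left(g + 2\right) \left(g + 32\right) = \left(2 + g\right) \left(32 + g\right)$)
$\left(-1173 + d{\left(l \right)}\right) - 2313 = \left(-1173 + \left(64 + 56^{2} + 34 \cdot 56\right)\right) - 2313 = \left(-1173 + \left(64 + 3136 + 1904\right)\right) - 2313 = \left(-1173 + 5104\right) - 2313 = 3931 - 2313 = 1618$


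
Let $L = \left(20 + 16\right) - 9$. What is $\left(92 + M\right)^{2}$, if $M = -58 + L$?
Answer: $3721$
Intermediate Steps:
$L = 27$ ($L = 36 - 9 = 27$)
$M = -31$ ($M = -58 + 27 = -31$)
$\left(92 + M\right)^{2} = \left(92 - 31\right)^{2} = 61^{2} = 3721$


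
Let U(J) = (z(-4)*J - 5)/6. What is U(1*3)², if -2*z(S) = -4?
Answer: 1/36 ≈ 0.027778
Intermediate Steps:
z(S) = 2 (z(S) = -½*(-4) = 2)
U(J) = -⅚ + J/3 (U(J) = (2*J - 5)/6 = (-5 + 2*J)*(⅙) = -⅚ + J/3)
U(1*3)² = (-⅚ + (1*3)/3)² = (-⅚ + (⅓)*3)² = (-⅚ + 1)² = (⅙)² = 1/36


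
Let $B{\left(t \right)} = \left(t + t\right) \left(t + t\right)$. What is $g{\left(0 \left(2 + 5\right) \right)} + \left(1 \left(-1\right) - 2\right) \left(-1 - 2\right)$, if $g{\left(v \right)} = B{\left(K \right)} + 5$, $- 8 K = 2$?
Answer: $\frac{57}{4} \approx 14.25$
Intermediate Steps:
$K = - \frac{1}{4}$ ($K = \left(- \frac{1}{8}\right) 2 = - \frac{1}{4} \approx -0.25$)
$B{\left(t \right)} = 4 t^{2}$ ($B{\left(t \right)} = 2 t 2 t = 4 t^{2}$)
$g{\left(v \right)} = \frac{21}{4}$ ($g{\left(v \right)} = 4 \left(- \frac{1}{4}\right)^{2} + 5 = 4 \cdot \frac{1}{16} + 5 = \frac{1}{4} + 5 = \frac{21}{4}$)
$g{\left(0 \left(2 + 5\right) \right)} + \left(1 \left(-1\right) - 2\right) \left(-1 - 2\right) = \frac{21}{4} + \left(1 \left(-1\right) - 2\right) \left(-1 - 2\right) = \frac{21}{4} + \left(-1 - 2\right) \left(-3\right) = \frac{21}{4} - -9 = \frac{21}{4} + 9 = \frac{57}{4}$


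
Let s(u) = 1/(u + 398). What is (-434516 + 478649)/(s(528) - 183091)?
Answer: -40867158/169542265 ≈ -0.24104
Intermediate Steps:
s(u) = 1/(398 + u)
(-434516 + 478649)/(s(528) - 183091) = (-434516 + 478649)/(1/(398 + 528) - 183091) = 44133/(1/926 - 183091) = 44133/(-169542265/926) = 44133*(-926/169542265) = -40867158/169542265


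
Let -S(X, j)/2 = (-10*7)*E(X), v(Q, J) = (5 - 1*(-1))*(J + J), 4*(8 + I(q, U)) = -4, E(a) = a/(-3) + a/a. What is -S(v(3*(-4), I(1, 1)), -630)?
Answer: -5180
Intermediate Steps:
E(a) = 1 - a/3 (E(a) = a*(-⅓) + 1 = -a/3 + 1 = 1 - a/3)
I(q, U) = -9 (I(q, U) = -8 + (¼)*(-4) = -8 - 1 = -9)
v(Q, J) = 12*J (v(Q, J) = (5 + 1)*(2*J) = 6*(2*J) = 12*J)
S(X, j) = 140 - 140*X/3 (S(X, j) = -2*(-10*7)*(1 - X/3) = -(-140)*(1 - X/3) = -2*(-70 + 70*X/3) = 140 - 140*X/3)
-S(v(3*(-4), I(1, 1)), -630) = -(140 - 560*(-9)) = -(140 - 140/3*(-108)) = -(140 + 5040) = -1*5180 = -5180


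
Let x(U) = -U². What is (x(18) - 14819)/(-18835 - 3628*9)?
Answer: 15143/51487 ≈ 0.29411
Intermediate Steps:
(x(18) - 14819)/(-18835 - 3628*9) = (-1*18² - 14819)/(-18835 - 3628*9) = (-1*324 - 14819)/(-18835 - 32652) = (-324 - 14819)/(-51487) = -15143*(-1/51487) = 15143/51487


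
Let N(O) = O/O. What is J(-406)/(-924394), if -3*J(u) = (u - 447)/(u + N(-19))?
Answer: 853/1123138710 ≈ 7.5948e-7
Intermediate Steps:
N(O) = 1
J(u) = -(-447 + u)/(3*(1 + u)) (J(u) = -(u - 447)/(3*(u + 1)) = -(-447 + u)/(3*(1 + u)))
J(-406)/(-924394) = ((447 - 1*(-406))/(3*(1 - 406)))/(-924394) = ((⅓)*(447 + 406)/(-405))*(-1/924394) = ((⅓)*(-1/405)*853)*(-1/924394) = -853/1215*(-1/924394) = 853/1123138710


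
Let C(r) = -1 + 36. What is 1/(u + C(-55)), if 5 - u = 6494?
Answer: -1/6454 ≈ -0.00015494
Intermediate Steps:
u = -6489 (u = 5 - 1*6494 = 5 - 6494 = -6489)
C(r) = 35
1/(u + C(-55)) = 1/(-6489 + 35) = 1/(-6454) = -1/6454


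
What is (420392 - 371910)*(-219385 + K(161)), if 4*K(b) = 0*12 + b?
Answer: -21268544339/2 ≈ -1.0634e+10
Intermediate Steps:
K(b) = b/4 (K(b) = (0*12 + b)/4 = (0 + b)/4 = b/4)
(420392 - 371910)*(-219385 + K(161)) = (420392 - 371910)*(-219385 + (1/4)*161) = 48482*(-219385 + 161/4) = 48482*(-877379/4) = -21268544339/2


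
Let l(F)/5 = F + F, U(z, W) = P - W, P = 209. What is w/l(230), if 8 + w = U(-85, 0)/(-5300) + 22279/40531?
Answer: -1608906679/494072890000 ≈ -0.0032564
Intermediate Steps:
U(z, W) = 209 - W
l(F) = 10*F (l(F) = 5*(F + F) = 5*(2*F) = 10*F)
w = -1608906679/214814300 (w = -8 + ((209 - 1*0)/(-5300) + 22279/40531) = -8 + ((209 + 0)*(-1/5300) + 22279*(1/40531)) = -8 + (209*(-1/5300) + 22279/40531) = -8 + (-209/5300 + 22279/40531) = -8 + 109607721/214814300 = -1608906679/214814300 ≈ -7.4898)
w/l(230) = -1608906679/(214814300*(10*230)) = -1608906679/214814300/2300 = -1608906679/214814300*1/2300 = -1608906679/494072890000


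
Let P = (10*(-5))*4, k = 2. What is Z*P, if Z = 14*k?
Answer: -5600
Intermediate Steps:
Z = 28 (Z = 14*2 = 28)
P = -200 (P = -50*4 = -200)
Z*P = 28*(-200) = -5600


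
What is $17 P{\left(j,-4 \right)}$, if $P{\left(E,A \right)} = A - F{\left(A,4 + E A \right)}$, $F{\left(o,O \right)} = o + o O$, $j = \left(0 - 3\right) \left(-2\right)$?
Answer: $-1360$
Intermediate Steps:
$j = 6$ ($j = \left(-3\right) \left(-2\right) = 6$)
$F{\left(o,O \right)} = o + O o$
$P{\left(E,A \right)} = A - A \left(5 + A E\right)$ ($P{\left(E,A \right)} = A - A \left(1 + \left(4 + E A\right)\right) = A - A \left(1 + \left(4 + A E\right)\right) = A - A \left(5 + A E\right)$)
$17 P{\left(j,-4 \right)} = 17 \left(- 4 \left(-4 - \left(-4\right) 6\right)\right) = 17 \left(- 4 \left(-4 + 24\right)\right) = 17 \left(\left(-4\right) 20\right) = 17 \left(-80\right) = -1360$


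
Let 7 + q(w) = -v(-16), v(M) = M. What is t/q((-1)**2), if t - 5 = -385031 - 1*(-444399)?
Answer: 6597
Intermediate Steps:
q(w) = 9 (q(w) = -7 - 1*(-16) = -7 + 16 = 9)
t = 59373 (t = 5 + (-385031 - 1*(-444399)) = 5 + (-385031 + 444399) = 5 + 59368 = 59373)
t/q((-1)**2) = 59373/9 = 59373*(1/9) = 6597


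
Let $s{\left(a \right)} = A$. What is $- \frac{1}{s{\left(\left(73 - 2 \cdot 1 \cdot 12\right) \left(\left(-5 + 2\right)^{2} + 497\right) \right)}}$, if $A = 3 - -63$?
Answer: $- \frac{1}{66} \approx -0.015152$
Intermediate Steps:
$A = 66$ ($A = 3 + 63 = 66$)
$s{\left(a \right)} = 66$
$- \frac{1}{s{\left(\left(73 - 2 \cdot 1 \cdot 12\right) \left(\left(-5 + 2\right)^{2} + 497\right) \right)}} = - \frac{1}{66}$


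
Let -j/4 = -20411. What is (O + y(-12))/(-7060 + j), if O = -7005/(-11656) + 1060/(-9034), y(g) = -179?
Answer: -9398913303/3926858936768 ≈ -0.0023935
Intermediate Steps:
j = 81644 (j = -4*(-20411) = 81644)
O = 25463905/52650152 (O = -7005*(-1/11656) + 1060*(-1/9034) = 7005/11656 - 530/4517 = 25463905/52650152 ≈ 0.48364)
(O + y(-12))/(-7060 + j) = (25463905/52650152 - 179)/(-7060 + 81644) = -9398913303/52650152/74584 = -9398913303/52650152*1/74584 = -9398913303/3926858936768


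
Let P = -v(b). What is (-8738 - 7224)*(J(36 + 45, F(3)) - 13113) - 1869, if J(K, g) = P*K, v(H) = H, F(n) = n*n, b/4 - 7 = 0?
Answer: 245509653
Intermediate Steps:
b = 28 (b = 28 + 4*0 = 28 + 0 = 28)
F(n) = n²
P = -28 (P = -1*28 = -28)
J(K, g) = -28*K
(-8738 - 7224)*(J(36 + 45, F(3)) - 13113) - 1869 = (-8738 - 7224)*(-28*(36 + 45) - 13113) - 1869 = -15962*(-28*81 - 13113) - 1869 = -15962*(-2268 - 13113) - 1869 = -15962*(-15381) - 1869 = 245511522 - 1869 = 245509653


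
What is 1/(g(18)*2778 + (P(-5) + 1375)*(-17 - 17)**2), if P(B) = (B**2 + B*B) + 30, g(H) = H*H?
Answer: 1/2582052 ≈ 3.8729e-7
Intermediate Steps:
g(H) = H**2
P(B) = 30 + 2*B**2 (P(B) = (B**2 + B**2) + 30 = 2*B**2 + 30 = 30 + 2*B**2)
1/(g(18)*2778 + (P(-5) + 1375)*(-17 - 17)**2) = 1/(18**2*2778 + ((30 + 2*(-5)**2) + 1375)*(-17 - 17)**2) = 1/(324*2778 + ((30 + 2*25) + 1375)*(-34)**2) = 1/(900072 + ((30 + 50) + 1375)*1156) = 1/(900072 + (80 + 1375)*1156) = 1/(900072 + 1455*1156) = 1/(900072 + 1681980) = 1/2582052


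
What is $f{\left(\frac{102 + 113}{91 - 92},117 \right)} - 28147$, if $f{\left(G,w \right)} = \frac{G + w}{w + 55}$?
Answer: $- \frac{2420691}{86} \approx -28148.0$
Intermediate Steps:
$f{\left(G,w \right)} = \frac{G + w}{55 + w}$
$f{\left(\frac{102 + 113}{91 - 92},117 \right)} - 28147 = \frac{\frac{102 + 113}{91 - 92} + 117}{55 + 117} - 28147 = \frac{\frac{215}{-1} + 117}{172} - 28147 = \frac{215 \left(-1\right) + 117}{172} - 28147 = \frac{-215 + 117}{172} - 28147 = \frac{1}{172} \left(-98\right) - 28147 = - \frac{49}{86} - 28147 = - \frac{2420691}{86}$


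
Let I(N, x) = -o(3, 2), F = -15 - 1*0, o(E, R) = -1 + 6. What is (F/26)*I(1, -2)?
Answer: 75/26 ≈ 2.8846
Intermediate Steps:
o(E, R) = 5
F = -15 (F = -15 + 0 = -15)
I(N, x) = -5 (I(N, x) = -1*5 = -5)
(F/26)*I(1, -2) = -15/26*(-5) = 75/26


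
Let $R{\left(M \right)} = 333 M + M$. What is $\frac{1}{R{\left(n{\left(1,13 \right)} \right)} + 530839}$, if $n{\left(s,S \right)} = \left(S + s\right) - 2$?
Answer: $\frac{1}{534847} \approx 1.8697 \cdot 10^{-6}$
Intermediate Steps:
$n{\left(s,S \right)} = -2 + S + s$
$R{\left(M \right)} = 334 M$
$\frac{1}{R{\left(n{\left(1,13 \right)} \right)} + 530839} = \frac{1}{334 \left(-2 + 13 + 1\right) + 530839} = \frac{1}{334 \cdot 12 + 530839} = \frac{1}{4008 + 530839} = \frac{1}{534847}$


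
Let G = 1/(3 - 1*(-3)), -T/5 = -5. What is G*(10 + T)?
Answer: 35/6 ≈ 5.8333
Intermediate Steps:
T = 25 (T = -5*(-5) = 25)
G = 1/6 (G = 1/(3 + 3) = 1/6 ≈ 0.16667)
G*(10 + T) = (10 + 25)/6 = (1/6)*35 = 35/6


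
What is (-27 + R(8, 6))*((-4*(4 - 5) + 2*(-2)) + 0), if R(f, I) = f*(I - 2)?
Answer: 0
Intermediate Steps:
R(f, I) = f*(-2 + I)
(-27 + R(8, 6))*((-4*(4 - 5) + 2*(-2)) + 0) = (-27 + 8*(-2 + 6))*((-4*(4 - 5) + 2*(-2)) + 0) = (-27 + 8*4)*((-4*(-1) - 4) + 0) = (-27 + 32)*((4 - 4) + 0) = 5*(0 + 0) = 5*0 = 0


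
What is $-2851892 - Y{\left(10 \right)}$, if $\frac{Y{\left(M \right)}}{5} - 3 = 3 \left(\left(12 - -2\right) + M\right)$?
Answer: $-2852267$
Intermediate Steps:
$Y{\left(M \right)} = 225 + 15 M$ ($Y{\left(M \right)} = 15 + 5 \cdot 3 \left(\left(12 - -2\right) + M\right) = 15 + 5 \cdot 3 \left(\left(12 + 2\right) + M\right) = 15 + 5 \cdot 3 \left(14 + M\right) = 15 + 5 \left(42 + 3 M\right) = 15 + \left(210 + 15 M\right) = 225 + 15 M$)
$-2851892 - Y{\left(10 \right)} = -2851892 - \left(225 + 15 \cdot 10\right) = -2851892 - \left(225 + 150\right) = -2851892 - 375 = -2852267$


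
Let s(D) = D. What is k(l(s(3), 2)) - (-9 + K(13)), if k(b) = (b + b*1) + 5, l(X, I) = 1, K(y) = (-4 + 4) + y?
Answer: 3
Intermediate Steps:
K(y) = y (K(y) = 0 + y = y)
k(b) = 5 + 2*b (k(b) = (b + b) + 5 = 2*b + 5 = 5 + 2*b)
k(l(s(3), 2)) - (-9 + K(13)) = (5 + 2*1) - (-9 + 13) = (5 + 2) - 1*4 = 7 - 4 = 3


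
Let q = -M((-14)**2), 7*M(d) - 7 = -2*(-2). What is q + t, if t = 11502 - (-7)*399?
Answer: 100054/7 ≈ 14293.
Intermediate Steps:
M(d) = 11/7 (M(d) = 1 + (-2*(-2))/7 = 1 + (1/7)*4 = 1 + 4/7 = 11/7)
t = 14295 (t = 11502 - 1*(-2793) = 11502 + 2793 = 14295)
q = -11/7 (q = -1*11/7 = -11/7 ≈ -1.5714)
q + t = -11/7 + 14295 = 100054/7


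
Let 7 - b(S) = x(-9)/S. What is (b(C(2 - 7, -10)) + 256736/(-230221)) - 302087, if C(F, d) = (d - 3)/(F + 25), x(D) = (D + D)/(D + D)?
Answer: -904085808988/2992873 ≈ -3.0208e+5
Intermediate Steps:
x(D) = 1 (x(D) = (2*D)/((2*D)) = (2*D)*(1/(2*D)) = 1)
C(F, d) = (-3 + d)/(25 + F)
b(S) = 7 - 1/S
(b(C(2 - 7, -10)) + 256736/(-230221)) - 302087 = ((7 - 1/((-3 - 10)/(25 + (2 - 7)))) + 256736/(-230221)) - 302087 = ((7 - 1/(-13/(25 - 5))) + 256736*(-1/230221)) - 302087 = ((7 - 1/(-13/20)) - 256736/230221) - 302087 = ((7 - 1*(-20/13)) - 256736/230221) - 302087 = ((7 + 20/13) - 256736/230221) - 302087 = (111/13 - 256736/230221) - 302087 = 22216963/2992873 - 302087 = -904085808988/2992873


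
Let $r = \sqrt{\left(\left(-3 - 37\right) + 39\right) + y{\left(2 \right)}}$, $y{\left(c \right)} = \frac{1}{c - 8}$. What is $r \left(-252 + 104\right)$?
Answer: $- \frac{74 i \sqrt{42}}{3} \approx - 159.86 i$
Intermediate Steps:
$y{\left(c \right)} = \frac{1}{-8 + c}$
$r = \frac{i \sqrt{42}}{6}$ ($r = \sqrt{\left(\left(-3 - 37\right) + 39\right) + \frac{1}{-8 + 2}} = \sqrt{\left(\left(-3 - 37\right) + 39\right) + \frac{1}{-6}} = \sqrt{\left(-40 + 39\right) - \frac{1}{6}} = \sqrt{-1 - \frac{1}{6}} = \sqrt{- \frac{7}{6}} = \frac{i \sqrt{42}}{6} \approx 1.0801 i$)
$r \left(-252 + 104\right) = \frac{i \sqrt{42}}{6} \left(-252 + 104\right) = \frac{i \sqrt{42}}{6} \left(-148\right) = - \frac{74 i \sqrt{42}}{3}$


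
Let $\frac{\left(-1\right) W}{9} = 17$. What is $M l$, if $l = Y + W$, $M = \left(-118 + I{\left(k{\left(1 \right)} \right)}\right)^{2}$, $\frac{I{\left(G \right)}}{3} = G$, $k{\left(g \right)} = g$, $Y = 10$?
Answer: $-1891175$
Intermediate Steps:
$W = -153$ ($W = \left(-9\right) 17 = -153$)
$I{\left(G \right)} = 3 G$
$M = 13225$ ($M = \left(-118 + 3 \cdot 1\right)^{2} = \left(-118 + 3\right)^{2} = \left(-115\right)^{2} = 13225$)
$l = -143$ ($l = 10 - 153 = -143$)
$M l = 13225 \left(-143\right) = -1891175$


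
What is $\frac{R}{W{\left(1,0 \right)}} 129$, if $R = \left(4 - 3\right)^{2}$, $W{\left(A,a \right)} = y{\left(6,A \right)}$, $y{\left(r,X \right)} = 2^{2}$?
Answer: $\frac{129}{4} \approx 32.25$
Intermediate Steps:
$y{\left(r,X \right)} = 4$
$W{\left(A,a \right)} = 4$
$R = 1$ ($R = 1^{2} = 1$)
$\frac{R}{W{\left(1,0 \right)}} 129 = \frac{1}{4} \cdot 1 \cdot 129 = \frac{1}{4} \cdot 129 = \frac{129}{4}$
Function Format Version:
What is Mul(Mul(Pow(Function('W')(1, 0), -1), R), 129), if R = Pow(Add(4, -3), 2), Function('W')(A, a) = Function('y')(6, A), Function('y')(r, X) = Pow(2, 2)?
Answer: Rational(129, 4) ≈ 32.250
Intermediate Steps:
Function('y')(r, X) = 4
Function('W')(A, a) = 4
R = 1 (R = Pow(1, 2) = 1)
Mul(Mul(Pow(Function('W')(1, 0), -1), R), 129) = Mul(Mul(Pow(4, -1), 1), 129) = Mul(Mul(Rational(1, 4), 1), 129) = Mul(Rational(1, 4), 129) = Rational(129, 4)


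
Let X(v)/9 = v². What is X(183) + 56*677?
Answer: 339313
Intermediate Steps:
X(v) = 9*v²
X(183) + 56*677 = 9*183² + 56*677 = 9*33489 + 37912 = 301401 + 37912 = 339313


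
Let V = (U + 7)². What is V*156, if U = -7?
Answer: 0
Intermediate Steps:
V = 0 (V = (-7 + 7)² = 0² = 0)
V*156 = 0*156 = 0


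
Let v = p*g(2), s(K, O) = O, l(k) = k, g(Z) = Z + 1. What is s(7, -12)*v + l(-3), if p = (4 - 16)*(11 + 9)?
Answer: 8637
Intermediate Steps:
g(Z) = 1 + Z
p = -240 (p = -12*20 = -240)
v = -720 (v = -240*(1 + 2) = -240*3 = -720)
s(7, -12)*v + l(-3) = -12*(-720) - 3 = 8640 - 3 = 8637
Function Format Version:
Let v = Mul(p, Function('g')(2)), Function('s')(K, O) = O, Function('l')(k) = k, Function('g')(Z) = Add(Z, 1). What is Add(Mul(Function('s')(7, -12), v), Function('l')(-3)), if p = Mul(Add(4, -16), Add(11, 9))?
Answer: 8637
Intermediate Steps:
Function('g')(Z) = Add(1, Z)
p = -240 (p = Mul(-12, 20) = -240)
v = -720 (v = Mul(-240, Add(1, 2)) = Mul(-240, 3) = -720)
Add(Mul(Function('s')(7, -12), v), Function('l')(-3)) = Add(Mul(-12, -720), -3) = Add(8640, -3) = 8637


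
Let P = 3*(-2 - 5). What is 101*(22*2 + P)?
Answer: 2323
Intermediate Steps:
P = -21 (P = 3*(-7) = -21)
101*(22*2 + P) = 101*(22*2 - 21) = 101*(44 - 21) = 101*23 = 2323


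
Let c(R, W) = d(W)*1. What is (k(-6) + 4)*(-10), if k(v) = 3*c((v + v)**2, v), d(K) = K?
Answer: 140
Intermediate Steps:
c(R, W) = W (c(R, W) = W*1 = W)
k(v) = 3*v
(k(-6) + 4)*(-10) = (3*(-6) + 4)*(-10) = (-18 + 4)*(-10) = -14*(-10) = 140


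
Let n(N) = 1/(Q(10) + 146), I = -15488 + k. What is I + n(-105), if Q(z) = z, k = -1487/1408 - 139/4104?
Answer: -145441751219/9389952 ≈ -15489.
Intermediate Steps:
k = -787295/722304 (k = -1487*1/1408 - 139*1/4104 = -1487/1408 - 139/4104 = -787295/722304 ≈ -1.0900)
I = -11187831647/722304 (I = -15488 - 787295/722304 = -11187831647/722304 ≈ -15489.)
n(N) = 1/156 (n(N) = 1/(10 + 146) = 1/156)
I + n(-105) = -11187831647/722304 + 1/156 = -145441751219/9389952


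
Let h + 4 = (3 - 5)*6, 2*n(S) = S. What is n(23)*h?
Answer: -184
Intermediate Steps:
n(S) = S/2
h = -16 (h = -4 + (3 - 5)*6 = -4 - 2*6 = -4 - 12 = -16)
n(23)*h = ((½)*23)*(-16) = (23/2)*(-16) = -184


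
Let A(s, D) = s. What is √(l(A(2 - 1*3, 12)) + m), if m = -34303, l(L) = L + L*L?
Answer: I*√34303 ≈ 185.21*I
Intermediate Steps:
l(L) = L + L²
√(l(A(2 - 1*3, 12)) + m) = √((2 - 1*3)*(1 + (2 - 1*3)) - 34303) = √((2 - 3)*(1 + (2 - 3)) - 34303) = √(-(1 - 1) - 34303) = √(-1*0 - 34303) = √(0 - 34303) = √(-34303) = I*√34303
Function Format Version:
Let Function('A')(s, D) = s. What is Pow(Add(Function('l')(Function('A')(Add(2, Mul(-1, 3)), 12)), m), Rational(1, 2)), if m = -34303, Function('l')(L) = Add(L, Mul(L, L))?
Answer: Mul(I, Pow(34303, Rational(1, 2))) ≈ Mul(185.21, I)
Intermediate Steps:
Function('l')(L) = Add(L, Pow(L, 2))
Pow(Add(Function('l')(Function('A')(Add(2, Mul(-1, 3)), 12)), m), Rational(1, 2)) = Pow(Add(Mul(Add(2, Mul(-1, 3)), Add(1, Add(2, Mul(-1, 3)))), -34303), Rational(1, 2)) = Pow(Add(Mul(Add(2, -3), Add(1, Add(2, -3))), -34303), Rational(1, 2)) = Pow(Add(Mul(-1, Add(1, -1)), -34303), Rational(1, 2)) = Pow(Add(Mul(-1, 0), -34303), Rational(1, 2)) = Pow(Add(0, -34303), Rational(1, 2)) = Pow(-34303, Rational(1, 2)) = Mul(I, Pow(34303, Rational(1, 2)))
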